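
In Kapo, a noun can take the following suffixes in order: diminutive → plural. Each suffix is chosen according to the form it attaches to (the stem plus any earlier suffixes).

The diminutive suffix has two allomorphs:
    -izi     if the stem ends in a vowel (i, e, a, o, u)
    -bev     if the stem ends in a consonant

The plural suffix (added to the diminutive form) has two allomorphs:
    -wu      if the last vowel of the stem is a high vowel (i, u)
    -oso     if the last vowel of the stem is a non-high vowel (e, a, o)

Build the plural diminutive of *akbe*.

akbeiziwu

The final sound of *akbe* is /e/, which is a vowel, so the diminutive suffix is -izi, giving *akbeizi*.
The diminutive form *akbeizi*: last vowel = /i/, a high vowel → -wu → *akbeiziwu*.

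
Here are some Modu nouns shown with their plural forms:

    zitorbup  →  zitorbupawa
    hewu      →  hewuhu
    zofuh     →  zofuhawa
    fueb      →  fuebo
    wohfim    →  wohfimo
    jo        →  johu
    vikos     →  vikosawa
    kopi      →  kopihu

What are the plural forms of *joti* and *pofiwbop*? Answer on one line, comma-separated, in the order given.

jotihu, pofiwbopawa

Looking at the final sound of each stem: -awa when the stem ends in a voiceless consonant (*zitorbup*, *zofuh*, *vikos*); -o when the stem ends in a voiced consonant (*fueb*, *wohfim*); -hu when the stem ends in a vowel (*hewu*, *jo*, *kopi*).
*joti*: final sound = /i/, a vowel → -hu → *jotihu*.
*pofiwbop*: final sound = /p/, a voiceless consonant → -awa → *pofiwbopawa*.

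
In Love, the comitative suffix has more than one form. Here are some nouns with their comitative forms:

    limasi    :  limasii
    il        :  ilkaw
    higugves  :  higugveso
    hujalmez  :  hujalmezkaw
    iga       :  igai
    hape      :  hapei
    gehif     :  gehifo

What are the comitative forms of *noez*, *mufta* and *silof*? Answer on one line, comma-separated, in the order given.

noezkaw, muftai, silofo

Looking at the final sound of each stem: -o when the stem ends in a voiceless consonant (*higugves*, *gehif*); -kaw when the stem ends in a voiced consonant (*il*, *hujalmez*); -i when the stem ends in a vowel (*limasi*, *iga*, *hape*).
*noez* — final sound /z/ (a voiced consonant) → -kaw → *noezkaw*.
*mufta* — final sound /a/ (a vowel) → -i → *muftai*.
Since the final sound of *silof* is /f/ (a voiceless consonant), it takes -o, giving *silofo*.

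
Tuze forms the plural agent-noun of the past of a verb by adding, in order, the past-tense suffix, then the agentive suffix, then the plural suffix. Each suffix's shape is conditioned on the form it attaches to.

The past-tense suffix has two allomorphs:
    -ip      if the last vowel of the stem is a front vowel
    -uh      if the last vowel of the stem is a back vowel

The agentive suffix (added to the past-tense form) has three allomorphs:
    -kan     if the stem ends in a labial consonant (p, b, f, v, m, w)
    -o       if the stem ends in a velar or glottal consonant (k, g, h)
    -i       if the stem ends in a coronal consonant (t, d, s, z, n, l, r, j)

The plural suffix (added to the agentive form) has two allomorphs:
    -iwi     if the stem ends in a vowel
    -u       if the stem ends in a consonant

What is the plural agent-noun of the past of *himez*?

himezipkanu

The last vowel of *himez* is /e/, which is a front vowel, so the past-tense suffix is -ip, giving *himezip*.
Since the final consonant of the past-tense form *himezip* is /p/ (labial), it takes -kan, giving *himezipkan*.
The agentive form *himezipkan*: final sound = /n/, a consonant → -u → *himezipkanu*.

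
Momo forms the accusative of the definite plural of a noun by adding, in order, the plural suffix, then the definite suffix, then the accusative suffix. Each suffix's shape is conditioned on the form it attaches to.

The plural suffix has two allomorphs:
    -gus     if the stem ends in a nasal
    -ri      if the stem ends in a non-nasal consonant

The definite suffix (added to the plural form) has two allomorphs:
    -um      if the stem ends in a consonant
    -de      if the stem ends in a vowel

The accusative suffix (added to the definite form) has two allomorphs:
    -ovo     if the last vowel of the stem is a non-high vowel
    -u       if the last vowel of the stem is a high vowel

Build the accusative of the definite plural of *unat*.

unatrideovo

*unat* — final consonant /t/ (non-nasal) → -ri → *unatri*.
The final sound of the plural form *unatri* is /i/, which is a vowel, so the definite suffix is -de, giving *unatride*.
The last vowel of the definite form *unatride* is /e/, which is a non-high vowel, so the accusative suffix is -ovo, giving *unatrideovo*.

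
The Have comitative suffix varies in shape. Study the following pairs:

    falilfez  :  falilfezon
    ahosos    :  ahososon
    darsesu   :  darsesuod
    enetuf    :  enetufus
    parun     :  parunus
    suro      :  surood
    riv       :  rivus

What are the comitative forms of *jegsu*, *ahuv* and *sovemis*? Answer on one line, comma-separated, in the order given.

jegsuod, ahuvus, sovemison

The alternation tracks the final sound of the stem — -on when the stem ends in a sibilant (*falilfez*, *ahosos*); -us when the stem ends in a non-sibilant consonant (*enetuf*, *parun*, *riv*); -od when the stem ends in a vowel (*darsesu*, *suro*).
The final sound of *jegsu* is /u/, which is a vowel, so the suffix is -od, giving *jegsuod*.
*ahuv*: final sound = /v/, a non-sibilant consonant → -us → *ahuvus*.
*sovemis*: final sound = /s/, a sibilant → -on → *sovemison*.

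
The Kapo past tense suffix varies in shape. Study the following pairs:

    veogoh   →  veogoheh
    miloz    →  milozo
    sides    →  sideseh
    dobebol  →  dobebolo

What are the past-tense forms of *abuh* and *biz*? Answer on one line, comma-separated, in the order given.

abuheh, bizo

The suffix is conditioned by the final consonant: -eh when the stem ends in a voiceless consonant (*veogoh*, *sides*); -o when the stem ends in a voiced consonant (*miloz*, *dobebol*).
The final consonant of *abuh* is /h/, which is voiceless, so the suffix is -eh, giving *abuheh*.
Since the final consonant of *biz* is /z/ (voiced), it takes -o, giving *bizo*.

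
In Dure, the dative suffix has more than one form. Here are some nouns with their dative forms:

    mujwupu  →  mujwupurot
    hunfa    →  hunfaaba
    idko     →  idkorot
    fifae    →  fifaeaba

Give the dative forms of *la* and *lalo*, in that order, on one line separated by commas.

The pattern is rounding harmony: -rot when the last vowel of the stem is a rounded vowel (*mujwupu*, *idko*); -aba when the last vowel of the stem is an unrounded vowel (*hunfa*, *fifae*).
*la* — last vowel /a/ (an unrounded vowel) → -aba → *laaba*.
The last vowel of *lalo* is /o/, which is a rounded vowel, so the suffix is -rot, giving *lalorot*.

laaba, lalorot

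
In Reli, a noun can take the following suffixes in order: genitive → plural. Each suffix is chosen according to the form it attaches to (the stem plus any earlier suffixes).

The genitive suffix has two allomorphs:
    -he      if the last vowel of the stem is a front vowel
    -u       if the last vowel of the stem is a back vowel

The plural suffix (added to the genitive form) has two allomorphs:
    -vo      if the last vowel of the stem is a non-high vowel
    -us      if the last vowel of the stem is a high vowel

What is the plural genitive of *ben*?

*ben* — last vowel /e/ (a front vowel) → -he → *benhe*.
Since the last vowel of the genitive form *benhe* is /e/ (a non-high vowel), it takes -vo, giving *benhevo*.

benhevo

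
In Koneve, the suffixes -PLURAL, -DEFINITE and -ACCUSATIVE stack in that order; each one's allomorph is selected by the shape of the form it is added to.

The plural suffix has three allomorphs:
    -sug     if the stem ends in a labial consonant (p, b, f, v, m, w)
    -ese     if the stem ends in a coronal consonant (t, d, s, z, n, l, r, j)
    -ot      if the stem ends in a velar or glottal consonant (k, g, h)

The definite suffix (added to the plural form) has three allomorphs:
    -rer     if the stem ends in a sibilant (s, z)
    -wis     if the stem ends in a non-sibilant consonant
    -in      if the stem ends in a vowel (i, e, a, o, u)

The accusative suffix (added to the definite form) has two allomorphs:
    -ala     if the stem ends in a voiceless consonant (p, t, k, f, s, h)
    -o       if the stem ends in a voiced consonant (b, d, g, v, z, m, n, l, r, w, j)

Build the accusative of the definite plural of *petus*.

petuseseino

*petus* — final consonant /s/ (coronal) → -ese → *petusese*.
The plural form *petusese*: final sound = /e/, a vowel → -in → *petusesein*.
Since the final consonant of the definite form *petusesein* is /n/ (voiced), it takes -o, giving *petuseseino*.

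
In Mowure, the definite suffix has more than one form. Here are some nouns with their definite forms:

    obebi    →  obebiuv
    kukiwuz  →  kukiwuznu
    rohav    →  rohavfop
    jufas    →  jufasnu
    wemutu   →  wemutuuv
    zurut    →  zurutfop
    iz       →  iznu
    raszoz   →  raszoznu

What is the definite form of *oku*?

okuuv

The alternation tracks the final sound of the stem — -nu when the stem ends in a sibilant (*kukiwuz*, *jufas*, *iz*, *raszoz*); -fop when the stem ends in a non-sibilant consonant (*rohav*, *zurut*); -uv when the stem ends in a vowel (*obebi*, *wemutu*).
*oku* — final sound /u/ (a vowel) → -uv → *okuuv*.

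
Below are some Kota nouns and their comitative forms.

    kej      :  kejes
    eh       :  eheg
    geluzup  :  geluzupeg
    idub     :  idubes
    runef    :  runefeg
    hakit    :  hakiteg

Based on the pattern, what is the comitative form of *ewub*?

The suffix is conditioned by the final consonant: -eg when the stem ends in a voiceless consonant (*eh*, *geluzup*, *runef*, *hakit*); -es when the stem ends in a voiced consonant (*kej*, *idub*).
The final consonant of *ewub* is /b/, which is voiced, so the suffix is -es, giving *ewubes*.

ewubes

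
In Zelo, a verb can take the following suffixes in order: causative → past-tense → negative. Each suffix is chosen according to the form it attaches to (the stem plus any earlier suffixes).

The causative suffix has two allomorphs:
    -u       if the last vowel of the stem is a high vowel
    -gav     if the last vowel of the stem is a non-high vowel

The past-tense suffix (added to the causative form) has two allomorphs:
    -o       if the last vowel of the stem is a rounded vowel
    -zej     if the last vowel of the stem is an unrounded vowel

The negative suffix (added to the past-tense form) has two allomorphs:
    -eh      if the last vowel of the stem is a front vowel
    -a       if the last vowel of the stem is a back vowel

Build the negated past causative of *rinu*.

The last vowel of *rinu* is /u/, which is a high vowel, so the causative suffix is -u, giving *rinuu*.
Since the last vowel of the causative form *rinuu* is /u/ (a rounded vowel), it takes -o, giving *rinuuo*.
The last vowel of the past-tense form *rinuuo* is /o/, which is a back vowel, so the negative suffix is -a, giving *rinuuoa*.

rinuuoa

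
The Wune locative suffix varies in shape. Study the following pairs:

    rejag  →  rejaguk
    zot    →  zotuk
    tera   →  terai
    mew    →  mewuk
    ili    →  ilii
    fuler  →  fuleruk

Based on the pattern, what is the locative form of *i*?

ii

The suffix is conditioned by the final sound: -uk when the stem ends in a consonant (*rejag*, *zot*, *mew*, *fuler*); -i when the stem ends in a vowel (*tera*, *ili*).
Since the final sound of *i* is /i/ (a vowel), it takes -i, giving *ii*.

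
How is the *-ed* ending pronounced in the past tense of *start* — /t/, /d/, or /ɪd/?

The stem *start* ends in /t/ or /d/.
The -ed suffix is realized as /ɪd/ after /t, d/; as /t/ after other voiceless consonants; and as /d/ after other voiced sounds.
So -ed on *start* is pronounced /ɪd/.

/ɪd/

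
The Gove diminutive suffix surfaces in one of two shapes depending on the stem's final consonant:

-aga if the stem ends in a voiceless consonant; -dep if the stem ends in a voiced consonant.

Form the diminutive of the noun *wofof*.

*wofof* — final consonant /f/ (voiceless) → -aga → *wofofaga*.

wofofaga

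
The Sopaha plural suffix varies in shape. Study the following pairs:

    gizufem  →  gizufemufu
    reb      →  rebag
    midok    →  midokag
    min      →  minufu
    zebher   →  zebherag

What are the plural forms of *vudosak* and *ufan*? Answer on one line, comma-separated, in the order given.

Looking at the final consonant of each stem: -ufu when the stem ends in a nasal (*gizufem*, *min*); -ag when the stem ends in a non-nasal consonant (*reb*, *midok*, *zebher*).
*vudosak*: final consonant = /k/, non-nasal → -ag → *vudosakag*.
*ufan*: final consonant = /n/, a nasal → -ufu → *ufanufu*.

vudosakag, ufanufu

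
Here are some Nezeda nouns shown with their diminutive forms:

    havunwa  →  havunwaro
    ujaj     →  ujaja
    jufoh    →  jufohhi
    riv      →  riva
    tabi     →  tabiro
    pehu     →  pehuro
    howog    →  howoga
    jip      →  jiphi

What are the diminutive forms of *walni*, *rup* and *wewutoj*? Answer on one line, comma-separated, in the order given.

walniro, ruphi, wewutoja

Looking at the final sound of each stem: -hi when the stem ends in a voiceless consonant (*jufoh*, *jip*); -a when the stem ends in a voiced consonant (*ujaj*, *riv*, *howog*); -ro when the stem ends in a vowel (*havunwa*, *tabi*, *pehu*).
Since the final sound of *walni* is /i/ (a vowel), it takes -ro, giving *walniro*.
The final sound of *rup* is /p/, which is a voiceless consonant, so the suffix is -hi, giving *ruphi*.
*wewutoj* — final sound /j/ (a voiced consonant) → -a → *wewutoja*.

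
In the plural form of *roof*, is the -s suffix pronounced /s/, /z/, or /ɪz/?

/s/

The stem *roof* ends in a voiceless non-sibilant consonant.
The plural suffix surfaces as /ɪz/ after sibilants, /s/ after other voiceless consonants, and /z/ after other voiced sounds.
So the plural -s on *roof* is pronounced /s/.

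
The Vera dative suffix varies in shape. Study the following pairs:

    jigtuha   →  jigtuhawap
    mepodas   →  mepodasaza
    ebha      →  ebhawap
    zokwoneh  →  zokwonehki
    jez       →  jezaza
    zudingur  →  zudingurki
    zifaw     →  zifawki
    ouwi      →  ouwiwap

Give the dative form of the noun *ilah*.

The suffix is conditioned by the final sound: -aza when the stem ends in a sibilant (*mepodas*, *jez*); -ki when the stem ends in a non-sibilant consonant (*zokwoneh*, *zudingur*, *zifaw*); -wap when the stem ends in a vowel (*jigtuha*, *ebha*, *ouwi*).
The final sound of *ilah* is /h/, which is a non-sibilant consonant, so the suffix is -ki, giving *ilahki*.

ilahki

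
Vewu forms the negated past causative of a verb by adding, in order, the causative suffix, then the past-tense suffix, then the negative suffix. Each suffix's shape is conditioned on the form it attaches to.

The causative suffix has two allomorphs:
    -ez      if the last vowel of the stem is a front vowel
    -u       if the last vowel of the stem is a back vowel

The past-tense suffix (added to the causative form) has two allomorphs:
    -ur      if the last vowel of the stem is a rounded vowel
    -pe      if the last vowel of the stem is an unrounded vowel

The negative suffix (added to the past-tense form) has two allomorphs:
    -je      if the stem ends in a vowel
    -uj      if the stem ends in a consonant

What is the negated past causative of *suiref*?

*suiref* — last vowel /e/ (a front vowel) → -ez → *suirefez*.
The last vowel of the causative form *suirefez* is /e/, which is an unrounded vowel, so the past-tense suffix is -pe, giving *suirefezpe*.
The past-tense form *suirefezpe*: final sound = /e/, a vowel → -je → *suirefezpeje*.

suirefezpeje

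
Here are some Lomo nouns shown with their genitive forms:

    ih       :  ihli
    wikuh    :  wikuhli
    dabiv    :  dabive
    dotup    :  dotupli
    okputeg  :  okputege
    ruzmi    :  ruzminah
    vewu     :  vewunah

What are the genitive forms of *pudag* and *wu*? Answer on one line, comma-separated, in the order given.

pudage, wunah

The pattern is voicing of the final sound: -li when the stem ends in a voiceless consonant (*ih*, *wikuh*, *dotup*); -e when the stem ends in a voiced consonant (*dabiv*, *okputeg*); -nah when the stem ends in a vowel (*ruzmi*, *vewu*).
*pudag*: final sound = /g/, a voiced consonant → -e → *pudage*.
*wu*: final sound = /u/, a vowel → -nah → *wunah*.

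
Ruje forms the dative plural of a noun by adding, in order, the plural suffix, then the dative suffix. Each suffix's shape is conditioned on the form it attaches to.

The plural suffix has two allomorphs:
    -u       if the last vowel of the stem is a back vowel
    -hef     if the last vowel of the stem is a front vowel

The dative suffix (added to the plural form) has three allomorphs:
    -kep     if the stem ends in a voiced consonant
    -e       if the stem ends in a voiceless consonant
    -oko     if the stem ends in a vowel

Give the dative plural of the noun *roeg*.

*roeg*: last vowel = /e/, a front vowel → -hef → *roeghef*.
The plural form *roeghef*: final sound = /f/, a voiceless consonant → -e → *roeghefe*.

roeghefe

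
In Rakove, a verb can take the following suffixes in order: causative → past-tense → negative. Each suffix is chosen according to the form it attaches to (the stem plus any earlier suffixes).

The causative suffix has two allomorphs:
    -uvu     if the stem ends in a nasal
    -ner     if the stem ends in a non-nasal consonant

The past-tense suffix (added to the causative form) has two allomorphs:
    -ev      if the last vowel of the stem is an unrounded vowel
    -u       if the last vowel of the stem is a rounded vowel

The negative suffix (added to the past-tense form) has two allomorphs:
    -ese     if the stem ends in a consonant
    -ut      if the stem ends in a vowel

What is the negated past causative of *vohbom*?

vohbomuvuuut

*vohbom*: final consonant = /m/, a nasal → -uvu → *vohbomuvu*.
The last vowel of the causative form *vohbomuvu* is /u/, which is a rounded vowel, so the past-tense suffix is -u, giving *vohbomuvuu*.
The past-tense form *vohbomuvuu*: final sound = /u/, a vowel → -ut → *vohbomuvuuut*.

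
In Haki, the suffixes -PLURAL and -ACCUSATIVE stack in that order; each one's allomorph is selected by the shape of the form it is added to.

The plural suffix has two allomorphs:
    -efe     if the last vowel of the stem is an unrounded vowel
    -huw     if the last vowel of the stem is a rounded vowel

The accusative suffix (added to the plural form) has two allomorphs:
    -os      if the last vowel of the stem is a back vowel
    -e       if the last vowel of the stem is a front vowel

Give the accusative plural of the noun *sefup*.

Since the last vowel of *sefup* is /u/ (a rounded vowel), it takes -huw, giving *sefuphuw*.
The last vowel of the plural form *sefuphuw* is /u/, which is a back vowel, so the accusative suffix is -os, giving *sefuphuwos*.

sefuphuwos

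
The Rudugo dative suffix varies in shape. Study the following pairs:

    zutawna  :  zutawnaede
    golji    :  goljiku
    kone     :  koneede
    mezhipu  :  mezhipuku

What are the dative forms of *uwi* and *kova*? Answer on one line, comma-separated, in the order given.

uwiku, kovaede

The suffix is conditioned by the last vowel: -ku when the last vowel of the stem is a high vowel (*golji*, *mezhipu*); -ede when the last vowel of the stem is a non-high vowel (*zutawna*, *kone*).
*uwi* — last vowel /i/ (a high vowel) → -ku → *uwiku*.
*kova* — last vowel /a/ (a non-high vowel) → -ede → *kovaede*.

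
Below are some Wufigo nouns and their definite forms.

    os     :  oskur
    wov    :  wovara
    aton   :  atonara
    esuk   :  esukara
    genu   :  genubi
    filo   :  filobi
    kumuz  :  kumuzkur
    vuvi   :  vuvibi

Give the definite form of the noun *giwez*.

giwezkur

The suffix is conditioned by the final sound: -kur when the stem ends in a sibilant (*os*, *kumuz*); -ara when the stem ends in a non-sibilant consonant (*wov*, *aton*, *esuk*); -bi when the stem ends in a vowel (*genu*, *filo*, *vuvi*).
*giwez*: final sound = /z/, a sibilant → -kur → *giwezkur*.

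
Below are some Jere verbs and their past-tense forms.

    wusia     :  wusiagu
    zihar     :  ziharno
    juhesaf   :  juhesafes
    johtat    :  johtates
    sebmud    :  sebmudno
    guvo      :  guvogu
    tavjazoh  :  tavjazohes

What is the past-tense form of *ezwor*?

ezworno

Looking at the final sound of each stem: -es when the stem ends in a voiceless consonant (*juhesaf*, *johtat*, *tavjazoh*); -no when the stem ends in a voiced consonant (*zihar*, *sebmud*); -gu when the stem ends in a vowel (*wusia*, *guvo*).
The final sound of *ezwor* is /r/, which is a voiced consonant, so the suffix is -no, giving *ezworno*.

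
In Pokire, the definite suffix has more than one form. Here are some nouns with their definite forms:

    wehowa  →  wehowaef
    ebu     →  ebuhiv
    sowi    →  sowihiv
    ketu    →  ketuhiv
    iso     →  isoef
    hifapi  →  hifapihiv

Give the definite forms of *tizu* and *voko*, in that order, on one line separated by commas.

The alternation tracks the last vowel of the stem — -hiv when the last vowel of the stem is a high vowel (*ebu*, *sowi*, *ketu*, *hifapi*); -ef when the last vowel of the stem is a non-high vowel (*wehowa*, *iso*).
*tizu* — last vowel /u/ (a high vowel) → -hiv → *tizuhiv*.
Since the last vowel of *voko* is /o/ (a non-high vowel), it takes -ef, giving *vokoef*.

tizuhiv, vokoef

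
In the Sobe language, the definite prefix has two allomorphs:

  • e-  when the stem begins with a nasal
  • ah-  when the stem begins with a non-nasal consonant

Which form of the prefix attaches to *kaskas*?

The first consonant of *kaskas* is /k/, which is non-nasal, so the prefix is ah-.

ah-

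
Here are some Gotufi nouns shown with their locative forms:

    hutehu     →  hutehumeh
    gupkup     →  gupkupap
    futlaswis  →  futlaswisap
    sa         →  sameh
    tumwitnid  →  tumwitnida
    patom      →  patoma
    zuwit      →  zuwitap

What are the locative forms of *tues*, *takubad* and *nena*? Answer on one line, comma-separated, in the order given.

tuesap, takubada, nenameh

The pattern is voicing of the final sound: -ap when the stem ends in a voiceless consonant (*gupkup*, *futlaswis*, *zuwit*); -a when the stem ends in a voiced consonant (*tumwitnid*, *patom*); -meh when the stem ends in a vowel (*hutehu*, *sa*).
*tues* — final sound /s/ (a voiceless consonant) → -ap → *tuesap*.
*takubad*: final sound = /d/, a voiced consonant → -a → *takubada*.
*nena*: final sound = /a/, a vowel → -meh → *nenameh*.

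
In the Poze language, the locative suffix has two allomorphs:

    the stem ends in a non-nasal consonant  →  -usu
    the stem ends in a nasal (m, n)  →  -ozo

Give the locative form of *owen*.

*owen*: final consonant = /n/, a nasal → -ozo → *owenozo*.

owenozo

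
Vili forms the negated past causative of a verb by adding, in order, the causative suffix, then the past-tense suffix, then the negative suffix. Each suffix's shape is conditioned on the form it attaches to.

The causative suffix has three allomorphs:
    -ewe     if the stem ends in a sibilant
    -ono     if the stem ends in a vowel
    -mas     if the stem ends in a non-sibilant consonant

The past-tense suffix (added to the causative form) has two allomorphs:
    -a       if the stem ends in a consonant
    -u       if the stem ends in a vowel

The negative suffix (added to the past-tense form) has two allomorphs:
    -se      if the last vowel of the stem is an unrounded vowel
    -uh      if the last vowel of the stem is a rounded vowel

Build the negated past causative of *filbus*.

Since the final sound of *filbus* is /s/ (a sibilant), it takes -ewe, giving *filbusewe*.
The causative form *filbusewe* — final sound /e/ (a vowel) → -u → *filbuseweu*.
The past-tense form *filbuseweu* — last vowel /u/ (a rounded vowel) → -uh → *filbuseweuuh*.

filbuseweuuh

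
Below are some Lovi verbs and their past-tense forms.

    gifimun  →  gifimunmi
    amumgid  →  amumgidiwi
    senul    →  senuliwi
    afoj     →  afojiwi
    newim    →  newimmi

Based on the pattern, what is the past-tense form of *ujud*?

ujudiwi

The alternation tracks the final consonant of the stem — -mi when the stem ends in a nasal (*gifimun*, *newim*); -iwi when the stem ends in a non-nasal consonant (*amumgid*, *senul*, *afoj*).
Since the final consonant of *ujud* is /d/ (non-nasal), it takes -iwi, giving *ujudiwi*.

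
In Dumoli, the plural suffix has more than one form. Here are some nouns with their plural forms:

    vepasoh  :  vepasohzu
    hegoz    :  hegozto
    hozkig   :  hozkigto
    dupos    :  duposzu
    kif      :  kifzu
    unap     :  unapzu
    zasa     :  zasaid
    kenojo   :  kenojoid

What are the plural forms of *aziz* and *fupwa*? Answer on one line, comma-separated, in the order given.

azizto, fupwaid

The pattern is voicing of the final sound: -zu when the stem ends in a voiceless consonant (*vepasoh*, *dupos*, *kif*, *unap*); -to when the stem ends in a voiced consonant (*hegoz*, *hozkig*); -id when the stem ends in a vowel (*zasa*, *kenojo*).
Since the final sound of *aziz* is /z/ (a voiced consonant), it takes -to, giving *azizto*.
Since the final sound of *fupwa* is /a/ (a vowel), it takes -id, giving *fupwaid*.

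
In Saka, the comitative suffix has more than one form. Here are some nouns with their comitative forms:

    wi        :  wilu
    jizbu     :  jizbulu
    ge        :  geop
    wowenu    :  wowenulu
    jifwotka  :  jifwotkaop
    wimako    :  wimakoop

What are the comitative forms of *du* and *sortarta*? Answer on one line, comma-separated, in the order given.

dulu, sortartaop

The pattern is height harmony: -lu when the last vowel of the stem is a high vowel (*wi*, *jizbu*, *wowenu*); -op when the last vowel of the stem is a non-high vowel (*ge*, *jifwotka*, *wimako*).
Since the last vowel of *du* is /u/ (a high vowel), it takes -lu, giving *dulu*.
Since the last vowel of *sortarta* is /a/ (a non-high vowel), it takes -op, giving *sortartaop*.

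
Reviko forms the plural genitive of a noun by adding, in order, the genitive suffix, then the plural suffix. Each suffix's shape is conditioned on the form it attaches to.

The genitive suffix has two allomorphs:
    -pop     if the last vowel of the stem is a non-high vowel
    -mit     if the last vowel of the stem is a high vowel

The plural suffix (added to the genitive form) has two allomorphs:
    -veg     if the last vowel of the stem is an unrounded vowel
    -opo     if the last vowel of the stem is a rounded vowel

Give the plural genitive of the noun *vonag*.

vonagpopopo

The last vowel of *vonag* is /a/, which is a non-high vowel, so the genitive suffix is -pop, giving *vonagpop*.
Since the last vowel of the genitive form *vonagpop* is /o/ (a rounded vowel), it takes -opo, giving *vonagpopopo*.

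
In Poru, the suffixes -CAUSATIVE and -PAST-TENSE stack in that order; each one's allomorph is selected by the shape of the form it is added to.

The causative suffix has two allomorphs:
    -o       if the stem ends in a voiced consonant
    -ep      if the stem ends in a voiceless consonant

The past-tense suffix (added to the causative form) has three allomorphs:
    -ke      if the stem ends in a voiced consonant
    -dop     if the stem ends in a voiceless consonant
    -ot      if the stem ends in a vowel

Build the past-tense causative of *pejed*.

*pejed* — final consonant /d/ (voiced) → -o → *pejedo*.
The causative form *pejedo*: final sound = /o/, a vowel → -ot → *pejedoot*.

pejedoot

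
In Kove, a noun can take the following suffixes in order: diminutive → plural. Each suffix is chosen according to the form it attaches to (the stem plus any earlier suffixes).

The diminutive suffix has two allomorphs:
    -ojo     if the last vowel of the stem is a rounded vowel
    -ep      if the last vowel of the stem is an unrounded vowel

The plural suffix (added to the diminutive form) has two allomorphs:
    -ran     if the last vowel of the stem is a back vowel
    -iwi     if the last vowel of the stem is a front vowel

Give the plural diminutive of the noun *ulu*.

uluojoran

Since the last vowel of *ulu* is /u/ (a rounded vowel), it takes -ojo, giving *uluojo*.
Since the last vowel of the diminutive form *uluojo* is /o/ (a back vowel), it takes -ran, giving *uluojoran*.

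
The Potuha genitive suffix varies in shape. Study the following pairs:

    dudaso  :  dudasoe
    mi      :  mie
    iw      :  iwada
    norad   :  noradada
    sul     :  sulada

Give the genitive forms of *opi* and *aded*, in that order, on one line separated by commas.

The pattern is consonant vs. vowel: -ada when the stem ends in a consonant (*iw*, *norad*, *sul*); -e when the stem ends in a vowel (*dudaso*, *mi*).
*opi*: final sound = /i/, a vowel → -e → *opie*.
The final sound of *aded* is /d/, which is a consonant, so the suffix is -ada, giving *adedada*.

opie, adedada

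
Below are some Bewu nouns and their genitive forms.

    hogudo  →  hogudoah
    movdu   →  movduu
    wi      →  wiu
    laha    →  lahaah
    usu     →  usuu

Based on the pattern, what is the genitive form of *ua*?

uaah

The pattern is height harmony: -u when the last vowel of the stem is a high vowel (*movdu*, *wi*, *usu*); -ah when the last vowel of the stem is a non-high vowel (*hogudo*, *laha*).
*ua*: last vowel = /a/, a non-high vowel → -ah → *uaah*.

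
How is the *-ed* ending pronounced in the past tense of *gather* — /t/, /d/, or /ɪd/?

/d/

The stem *gather* ends in a voiced sound other than /d/.
The -ed suffix is realized as /ɪd/ after /t, d/; as /t/ after other voiceless consonants; and as /d/ after other voiced sounds.
So -ed on *gather* is pronounced /d/.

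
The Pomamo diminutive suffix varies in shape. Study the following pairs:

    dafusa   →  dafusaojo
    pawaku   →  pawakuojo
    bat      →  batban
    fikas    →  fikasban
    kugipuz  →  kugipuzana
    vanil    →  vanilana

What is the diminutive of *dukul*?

Looking at the final sound of each stem: -ban when the stem ends in a voiceless consonant (*bat*, *fikas*); -ana when the stem ends in a voiced consonant (*kugipuz*, *vanil*); -ojo when the stem ends in a vowel (*dafusa*, *pawaku*).
The final sound of *dukul* is /l/, which is a voiced consonant, so the suffix is -ana, giving *dukulana*.

dukulana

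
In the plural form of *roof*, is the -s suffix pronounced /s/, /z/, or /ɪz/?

The stem *roof* ends in a voiceless non-sibilant consonant.
The plural suffix surfaces as /ɪz/ after sibilants, /s/ after other voiceless consonants, and /z/ after other voiced sounds.
So the plural -s on *roof* is pronounced /s/.

/s/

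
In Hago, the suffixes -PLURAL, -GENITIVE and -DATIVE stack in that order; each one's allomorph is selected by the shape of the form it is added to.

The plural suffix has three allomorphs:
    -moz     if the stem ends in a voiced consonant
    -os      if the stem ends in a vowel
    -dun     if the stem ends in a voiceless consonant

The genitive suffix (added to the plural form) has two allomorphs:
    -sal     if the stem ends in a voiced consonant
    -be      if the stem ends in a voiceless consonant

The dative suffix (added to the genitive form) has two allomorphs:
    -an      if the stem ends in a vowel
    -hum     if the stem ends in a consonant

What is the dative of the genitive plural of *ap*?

apdunsalhum

The final sound of *ap* is /p/, which is a voiceless consonant, so the plural suffix is -dun, giving *apdun*.
The plural form *apdun*: final consonant = /n/, voiced → -sal → *apdunsal*.
Since the final sound of the genitive form *apdunsal* is /l/ (a consonant), it takes -hum, giving *apdunsalhum*.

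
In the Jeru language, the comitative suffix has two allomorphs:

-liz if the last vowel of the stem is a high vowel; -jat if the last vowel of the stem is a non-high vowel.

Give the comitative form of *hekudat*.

hekudatjat

*hekudat* — last vowel /a/ (a non-high vowel) → -jat → *hekudatjat*.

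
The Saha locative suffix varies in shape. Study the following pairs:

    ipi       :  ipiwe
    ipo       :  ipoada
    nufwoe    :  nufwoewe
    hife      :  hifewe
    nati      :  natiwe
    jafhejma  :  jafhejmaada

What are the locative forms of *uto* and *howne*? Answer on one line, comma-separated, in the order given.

The pattern is front/back vowel harmony: -we when the last vowel of the stem is a front vowel (*ipi*, *nufwoe*, *hife*, *nati*); -ada when the last vowel of the stem is a back vowel (*ipo*, *jafhejma*).
Since the last vowel of *uto* is /o/ (a back vowel), it takes -ada, giving *utoada*.
*howne*: last vowel = /e/, a front vowel → -we → *hownewe*.

utoada, hownewe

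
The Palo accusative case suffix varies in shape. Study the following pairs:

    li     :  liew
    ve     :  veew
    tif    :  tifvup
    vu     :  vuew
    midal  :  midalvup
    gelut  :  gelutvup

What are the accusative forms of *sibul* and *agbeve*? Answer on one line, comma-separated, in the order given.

sibulvup, agbeveew

The alternation tracks the final sound of the stem — -vup when the stem ends in a consonant (*tif*, *midal*, *gelut*); -ew when the stem ends in a vowel (*li*, *ve*, *vu*).
Since the final sound of *sibul* is /l/ (a consonant), it takes -vup, giving *sibulvup*.
The final sound of *agbeve* is /e/, which is a vowel, so the suffix is -ew, giving *agbeveew*.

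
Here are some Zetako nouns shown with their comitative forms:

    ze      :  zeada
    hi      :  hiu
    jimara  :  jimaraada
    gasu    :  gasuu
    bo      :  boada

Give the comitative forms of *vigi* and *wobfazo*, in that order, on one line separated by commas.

The pattern is height harmony: -u when the last vowel of the stem is a high vowel (*hi*, *gasu*); -ada when the last vowel of the stem is a non-high vowel (*ze*, *jimara*, *bo*).
Since the last vowel of *vigi* is /i/ (a high vowel), it takes -u, giving *vigiu*.
The last vowel of *wobfazo* is /o/, which is a non-high vowel, so the suffix is -ada, giving *wobfazoada*.

vigiu, wobfazoada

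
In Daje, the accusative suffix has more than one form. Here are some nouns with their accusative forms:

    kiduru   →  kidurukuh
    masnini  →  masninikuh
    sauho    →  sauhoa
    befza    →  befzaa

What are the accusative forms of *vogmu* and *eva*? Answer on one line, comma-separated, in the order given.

vogmukuh, evaa

The suffix is conditioned by the last vowel: -kuh when the last vowel of the stem is a high vowel (*kiduru*, *masnini*); -a when the last vowel of the stem is a non-high vowel (*sauho*, *befza*).
*vogmu*: last vowel = /u/, a high vowel → -kuh → *vogmukuh*.
*eva*: last vowel = /a/, a non-high vowel → -a → *evaa*.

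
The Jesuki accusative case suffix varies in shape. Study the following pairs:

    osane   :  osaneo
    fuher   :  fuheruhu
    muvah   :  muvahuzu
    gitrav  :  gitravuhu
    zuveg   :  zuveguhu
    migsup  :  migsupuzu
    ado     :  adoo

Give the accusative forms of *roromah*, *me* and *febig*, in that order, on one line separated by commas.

The pattern is voicing of the final sound: -uzu when the stem ends in a voiceless consonant (*muvah*, *migsup*); -uhu when the stem ends in a voiced consonant (*fuher*, *gitrav*, *zuveg*); -o when the stem ends in a vowel (*osane*, *ado*).
*roromah*: final sound = /h/, a voiceless consonant → -uzu → *roromahuzu*.
*me*: final sound = /e/, a vowel → -o → *meo*.
The final sound of *febig* is /g/, which is a voiced consonant, so the suffix is -uhu, giving *febiguhu*.

roromahuzu, meo, febiguhu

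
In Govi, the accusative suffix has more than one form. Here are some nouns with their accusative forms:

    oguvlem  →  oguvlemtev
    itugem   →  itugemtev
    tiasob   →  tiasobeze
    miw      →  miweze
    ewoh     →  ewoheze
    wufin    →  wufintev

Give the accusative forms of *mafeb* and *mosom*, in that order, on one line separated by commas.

mafebeze, mosomtev

The pattern is nasality of the final consonant: -tev when the stem ends in a nasal (*oguvlem*, *itugem*, *wufin*); -eze when the stem ends in a non-nasal consonant (*tiasob*, *miw*, *ewoh*).
Since the final consonant of *mafeb* is /b/ (non-nasal), it takes -eze, giving *mafebeze*.
Since the final consonant of *mosom* is /m/ (a nasal), it takes -tev, giving *mosomtev*.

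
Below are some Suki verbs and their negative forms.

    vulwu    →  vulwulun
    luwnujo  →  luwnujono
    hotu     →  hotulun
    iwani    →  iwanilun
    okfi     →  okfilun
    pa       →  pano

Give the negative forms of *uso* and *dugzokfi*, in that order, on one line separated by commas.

The pattern is height harmony: -lun when the last vowel of the stem is a high vowel (*vulwu*, *hotu*, *iwani*, *okfi*); -no when the last vowel of the stem is a non-high vowel (*luwnujo*, *pa*).
*uso* — last vowel /o/ (a non-high vowel) → -no → *usono*.
The last vowel of *dugzokfi* is /i/, which is a high vowel, so the suffix is -lun, giving *dugzokfilun*.

usono, dugzokfilun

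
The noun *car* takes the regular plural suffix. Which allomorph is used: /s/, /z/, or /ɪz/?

The stem *car* ends in a voiced non-sibilant sound.
The plural suffix surfaces as /ɪz/ after sibilants, /s/ after other voiceless consonants, and /z/ after other voiced sounds.
So the plural -s on *car* is pronounced /z/.

/z/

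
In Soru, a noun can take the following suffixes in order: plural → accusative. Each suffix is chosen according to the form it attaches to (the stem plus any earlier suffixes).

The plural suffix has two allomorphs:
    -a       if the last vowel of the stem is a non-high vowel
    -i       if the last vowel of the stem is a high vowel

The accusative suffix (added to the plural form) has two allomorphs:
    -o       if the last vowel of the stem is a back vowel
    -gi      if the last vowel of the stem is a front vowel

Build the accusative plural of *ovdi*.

ovdiigi

The last vowel of *ovdi* is /i/, which is a high vowel, so the plural suffix is -i, giving *ovdii*.
The last vowel of the plural form *ovdii* is /i/, which is a front vowel, so the accusative suffix is -gi, giving *ovdiigi*.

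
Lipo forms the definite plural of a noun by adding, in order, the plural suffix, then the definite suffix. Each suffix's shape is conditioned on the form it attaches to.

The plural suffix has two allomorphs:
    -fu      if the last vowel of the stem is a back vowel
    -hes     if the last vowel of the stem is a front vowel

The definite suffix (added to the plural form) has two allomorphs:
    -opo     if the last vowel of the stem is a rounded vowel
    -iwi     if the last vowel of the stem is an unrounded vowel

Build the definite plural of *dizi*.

*dizi* — last vowel /i/ (a front vowel) → -hes → *dizihes*.
Since the last vowel of the plural form *dizihes* is /e/ (an unrounded vowel), it takes -iwi, giving *dizihesiwi*.

dizihesiwi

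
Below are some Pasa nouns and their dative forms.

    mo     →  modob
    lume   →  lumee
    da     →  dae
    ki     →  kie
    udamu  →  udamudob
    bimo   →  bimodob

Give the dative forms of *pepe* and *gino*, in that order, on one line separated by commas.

pepee, ginodob

The alternation tracks the last vowel of the stem — -dob when the last vowel of the stem is a rounded vowel (*mo*, *udamu*, *bimo*); -e when the last vowel of the stem is an unrounded vowel (*lume*, *da*, *ki*).
*pepe*: last vowel = /e/, an unrounded vowel → -e → *pepee*.
The last vowel of *gino* is /o/, which is a rounded vowel, so the suffix is -dob, giving *ginodob*.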